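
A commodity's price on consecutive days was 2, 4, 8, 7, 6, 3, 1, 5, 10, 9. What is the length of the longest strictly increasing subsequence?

Let dp[i] be the length of the longest such subsequence ending at index i:
i:      1  2  3  4  5  6  7  8  9 10
a[i]:   2  4  8  7  6  3  1  5 10  9
dp:     1  2  3  3  3  2  1  3  4  4
Maximum dp value is 4.

4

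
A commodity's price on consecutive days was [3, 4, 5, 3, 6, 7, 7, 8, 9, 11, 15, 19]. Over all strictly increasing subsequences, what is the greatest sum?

Let S[i] be the best sum of a strictly increasing subsequence ending at i:
i:      1  2  3  4  5  6  7  8  9 10 11 12
a[i]:   3  4  5  3  6  7  7  8  9 11 15 19
S:      3  7 12  3 18 25 25 33 42 53 68 87
Maximum is 87 (e.g. 3 + 4 + 5 + 6 + 7 + 8 + 9 + 11 + 15 + 19).

87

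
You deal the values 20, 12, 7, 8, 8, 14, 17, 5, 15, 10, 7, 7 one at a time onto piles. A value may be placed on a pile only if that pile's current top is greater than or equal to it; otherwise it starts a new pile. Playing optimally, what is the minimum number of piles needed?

Place each on the leftmost legal pile:
20 → new pile 1 (tops now [20])
12 → pile 1 (tops now [12])
7 → pile 1 (tops now [7])
8 → new pile 2 (tops now [7, 8])
8 → pile 2 (tops now [7, 8])
14 → new pile 3 (tops now [7, 8, 14])
17 → new pile 4 (tops now [7, 8, 14, 17])
5 → pile 1 (tops now [5, 8, 14, 17])
15 → pile 4 (tops now [5, 8, 14, 15])
10 → pile 3 (tops now [5, 8, 10, 15])
7 → pile 2 (tops now [5, 7, 10, 15])
7 → pile 2 (tops now [5, 7, 10, 15])
Four piles.

4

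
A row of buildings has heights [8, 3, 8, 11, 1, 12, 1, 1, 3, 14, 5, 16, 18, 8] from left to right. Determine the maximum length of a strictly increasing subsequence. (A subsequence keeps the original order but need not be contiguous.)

Let dp[i] be the length of the longest such subsequence ending at index i:
i:      1  2  3  4  5  6  7  8  9 10 11 12 13 14
a[i]:   8  3  8 11  1 12  1  1  3 14  5 16 18  8
dp:     1  1  2  3  1  4  1  1  2  5  3  6  7  4
Maximum dp value is 7.

7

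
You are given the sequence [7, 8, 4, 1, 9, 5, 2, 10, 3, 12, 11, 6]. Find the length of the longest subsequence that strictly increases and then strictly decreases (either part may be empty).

inc[i] = longest strictly increasing subsequence ending at i; dec[i] = longest strictly decreasing subsequence starting at i:
i:      1  2  3  4  5  6  7  8  9 10 11 12
a[i]:   7  8  4  1  9  5  2 10  3 12 11  6
inc:    1  2  1  1  3  2  2  4  3  5  5  4
dec:    3  3  2  1  3  2  1  2  1  3  2  1
Best peak at i=10 (value 12): inc=5, dec=3, length 5+3−1 = 7.

7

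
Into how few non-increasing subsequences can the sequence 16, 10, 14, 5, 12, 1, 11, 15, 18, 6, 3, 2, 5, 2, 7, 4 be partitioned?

4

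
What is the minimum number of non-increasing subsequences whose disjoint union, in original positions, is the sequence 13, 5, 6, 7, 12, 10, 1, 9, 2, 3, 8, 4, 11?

5

The minimum number of non-increasing subsequences covering a sequence equals the length of its longest strictly increasing subsequence.
LIS length is 5 (e.g. 5, 6, 7, 10, 11), so 5 piles are needed.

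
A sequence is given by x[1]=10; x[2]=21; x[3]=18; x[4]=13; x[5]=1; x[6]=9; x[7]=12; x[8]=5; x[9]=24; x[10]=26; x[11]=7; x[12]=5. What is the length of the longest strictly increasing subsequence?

5

Track the smallest tail for each achievable length (strict):
10 → extends → [10]
21 → extends → [10, 21]
18 → replaces 21 → [10, 18]
13 → replaces 18 → [10, 13]
1 → replaces 10 → [1, 13]
9 → replaces 13 → [1, 9]
12 → extends → [1, 9, 12]
5 → replaces 9 → [1, 5, 12]
24 → extends → [1, 5, 12, 24]
26 → extends → [1, 5, 12, 24, 26]
7 → replaces 12 → [1, 5, 7, 24, 26]
5 → already a tail → [1, 5, 7, 24, 26]
Five tails, so the longest strictly increasing subsequence has length 5 (e.g. 1, 9, 12, 24, 26).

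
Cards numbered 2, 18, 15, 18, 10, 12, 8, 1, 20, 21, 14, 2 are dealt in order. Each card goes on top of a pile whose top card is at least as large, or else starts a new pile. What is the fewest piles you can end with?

5

The minimum number of non-increasing subsequences covering a sequence equals the length of its longest strictly increasing subsequence.
LIS length is 5 (e.g. 2, 15, 18, 20, 21), so 5 piles are needed.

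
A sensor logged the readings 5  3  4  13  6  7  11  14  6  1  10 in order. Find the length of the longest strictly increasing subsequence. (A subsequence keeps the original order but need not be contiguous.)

6

Track the smallest tail for each achievable length (strict):
5 → extends → [5]
3 → replaces 5 → [3]
4 → extends → [3, 4]
13 → extends → [3, 4, 13]
6 → replaces 13 → [3, 4, 6]
7 → extends → [3, 4, 6, 7]
11 → extends → [3, 4, 6, 7, 11]
14 → extends → [3, 4, 6, 7, 11, 14]
6 → already a tail → [3, 4, 6, 7, 11, 14]
1 → replaces 3 → [1, 4, 6, 7, 11, 14]
10 → replaces 11 → [1, 4, 6, 7, 10, 14]
Six tails, so the longest strictly increasing subsequence has length 6 (e.g. 3, 4, 6, 7, 11, 14).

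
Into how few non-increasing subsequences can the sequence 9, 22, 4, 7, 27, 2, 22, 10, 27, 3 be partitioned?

Place each on the leftmost legal pile:
9 → new pile 1 (tops now [9])
22 → new pile 2 (tops now [9, 22])
4 → pile 1 (tops now [4, 22])
7 → pile 2 (tops now [4, 7])
27 → new pile 3 (tops now [4, 7, 27])
2 → pile 1 (tops now [2, 7, 27])
22 → pile 3 (tops now [2, 7, 22])
10 → pile 3 (tops now [2, 7, 10])
27 → new pile 4 (tops now [2, 7, 10, 27])
3 → pile 2 (tops now [2, 3, 10, 27])
Four piles.

4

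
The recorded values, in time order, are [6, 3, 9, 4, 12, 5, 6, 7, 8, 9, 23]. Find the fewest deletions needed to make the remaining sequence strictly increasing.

3

Fewest deletions = n − (longest strictly increasing subsequence).
i:      1  2  3  4  5  6  7  8  9 10 11
a[i]:   6  3  9  4 12  5  6  7  8  9 23
dp:     1  1  2  2  3  3  4  5  6  7  8
max dp = 8, so deletions = 11 − 8 = 3.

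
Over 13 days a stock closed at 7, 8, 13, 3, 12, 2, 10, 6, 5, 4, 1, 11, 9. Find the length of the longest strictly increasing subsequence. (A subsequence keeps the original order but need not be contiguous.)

4

Let dp[i] be the length of the longest such subsequence ending at index i:
i:      1  2  3  4  5  6  7  8  9 10 11 12 13
a[i]:   7  8 13  3 12  2 10  6  5  4  1 11  9
dp:     1  2  3  1  3  1  3  2  2  2  1  4  3
Maximum dp value is 4.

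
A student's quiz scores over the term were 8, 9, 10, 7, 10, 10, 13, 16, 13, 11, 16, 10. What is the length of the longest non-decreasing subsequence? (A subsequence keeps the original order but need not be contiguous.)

Track the smallest tail for each achievable length (allowing ties):
8 → extends → [8]
9 → extends → [8, 9]
10 → extends → [8, 9, 10]
7 → replaces 8 → [7, 9, 10]
10 → extends → [7, 9, 10, 10]
10 → extends → [7, 9, 10, 10, 10]
13 → extends → [7, 9, 10, 10, 10, 13]
16 → extends → [7, 9, 10, 10, 10, 13, 16]
13 → replaces 16 → [7, 9, 10, 10, 10, 13, 13]
11 → replaces 13 → [7, 9, 10, 10, 10, 11, 13]
16 → extends → [7, 9, 10, 10, 10, 11, 13, 16]
10 → replaces 11 → [7, 9, 10, 10, 10, 10, 13, 16]
Eight tails, so the longest non-decreasing subsequence has length 8 (e.g. 8, 9, 10, 10, 10, 13, 16, 16).

8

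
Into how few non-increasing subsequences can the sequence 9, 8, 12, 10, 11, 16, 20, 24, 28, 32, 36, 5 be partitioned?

Place each on the leftmost legal pile:
9 → new pile 1 (tops now [9])
8 → pile 1 (tops now [8])
12 → new pile 2 (tops now [8, 12])
10 → pile 2 (tops now [8, 10])
11 → new pile 3 (tops now [8, 10, 11])
16 → new pile 4 (tops now [8, 10, 11, 16])
20 → new pile 5 (tops now [8, 10, 11, 16, 20])
24 → new pile 6 (tops now [8, 10, 11, 16, 20, 24])
28 → new pile 7 (tops now [8, 10, 11, 16, 20, 24, 28])
32 → new pile 8 (tops now [8, 10, 11, 16, 20, 24, 28, 32])
36 → new pile 9 (tops now [8, 10, 11, 16, 20, 24, 28, 32, 36])
5 → pile 1 (tops now [5, 10, 11, 16, 20, 24, 28, 32, 36])
Nine piles.

9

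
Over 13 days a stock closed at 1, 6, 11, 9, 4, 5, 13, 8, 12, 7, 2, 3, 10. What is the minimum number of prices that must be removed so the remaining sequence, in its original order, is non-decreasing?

8

Fewest deletions = n − (longest non-decreasing subsequence).
Patience tails:
1 → extends → [1]
6 → extends → [1, 6]
11 → extends → [1, 6, 11]
9 → replaces 11 → [1, 6, 9]
4 → replaces 6 → [1, 4, 9]
5 → replaces 9 → [1, 4, 5]
13 → extends → [1, 4, 5, 13]
8 → replaces 13 → [1, 4, 5, 8]
12 → extends → [1, 4, 5, 8, 12]
7 → replaces 8 → [1, 4, 5, 7, 12]
2 → replaces 4 → [1, 2, 5, 7, 12]
3 → replaces 5 → [1, 2, 3, 7, 12]
10 → replaces 12 → [1, 2, 3, 7, 10]
Longest non-decreasing subsequence has length 5, so deletions = 13 − 5 = 8.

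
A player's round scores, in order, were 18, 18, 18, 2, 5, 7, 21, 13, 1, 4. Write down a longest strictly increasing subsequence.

Patience tails give the LIS length; then backtrack through the dp parents:
18 → extends → [18]
18 → already a tail → [18]
18 → already a tail → [18]
2 → replaces 18 → [2]
5 → extends → [2, 5]
7 → extends → [2, 5, 7]
21 → extends → [2, 5, 7, 21]
13 → replaces 21 → [2, 5, 7, 13]
1 → replaces 2 → [1, 5, 7, 13]
4 → replaces 5 → [1, 4, 7, 13]
Length 4; one witness is 2, 5, 7, 21.

2, 5, 7, 21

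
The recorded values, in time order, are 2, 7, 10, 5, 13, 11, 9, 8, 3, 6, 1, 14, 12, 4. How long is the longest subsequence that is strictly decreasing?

6

Let dp[i] be the longest strictly decreasing subsequence ending at i:
i:      1  2  3  4  5  6  7  8  9 10 11 12 13 14
a[i]:   2  7 10  5 13 11  9  8  3  6  1 14 12  4
dp:     1  1  1  2  1  2  3  4  5  5  6  1  2  6
Maximum is 6.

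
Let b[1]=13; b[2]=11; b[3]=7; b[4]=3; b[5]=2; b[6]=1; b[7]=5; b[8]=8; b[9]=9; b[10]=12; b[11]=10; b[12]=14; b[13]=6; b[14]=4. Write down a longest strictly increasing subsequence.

Patience tails give the LIS length; then backtrack through the dp parents:
13 → extends → [13]
11 → replaces 13 → [11]
7 → replaces 11 → [7]
3 → replaces 7 → [3]
2 → replaces 3 → [2]
1 → replaces 2 → [1]
5 → extends → [1, 5]
8 → extends → [1, 5, 8]
9 → extends → [1, 5, 8, 9]
12 → extends → [1, 5, 8, 9, 12]
10 → replaces 12 → [1, 5, 8, 9, 10]
14 → extends → [1, 5, 8, 9, 10, 14]
6 → replaces 8 → [1, 5, 6, 9, 10, 14]
4 → replaces 5 → [1, 4, 6, 9, 10, 14]
Length 6; one witness is 3, 5, 8, 9, 12, 14.

3, 5, 8, 9, 12, 14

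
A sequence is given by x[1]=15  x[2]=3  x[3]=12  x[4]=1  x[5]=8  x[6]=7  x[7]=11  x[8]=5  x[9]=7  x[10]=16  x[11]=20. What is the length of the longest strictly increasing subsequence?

Track the smallest tail for each achievable length (strict):
15 → extends → [15]
3 → replaces 15 → [3]
12 → extends → [3, 12]
1 → replaces 3 → [1, 12]
8 → replaces 12 → [1, 8]
7 → replaces 8 → [1, 7]
11 → extends → [1, 7, 11]
5 → replaces 7 → [1, 5, 11]
7 → replaces 11 → [1, 5, 7]
16 → extends → [1, 5, 7, 16]
20 → extends → [1, 5, 7, 16, 20]
Five tails, so the longest strictly increasing subsequence has length 5 (e.g. 3, 8, 11, 16, 20).

5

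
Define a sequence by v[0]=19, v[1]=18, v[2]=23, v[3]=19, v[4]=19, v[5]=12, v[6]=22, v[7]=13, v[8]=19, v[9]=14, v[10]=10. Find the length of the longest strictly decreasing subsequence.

Negate each value so 'decreasing' becomes 'increasing', then run patience tails on the negated sequence:
-19 → extends → [-19]
-18 → extends → [-19, -18]
-23 → replaces -19 → [-23, -18]
-19 → replaces -18 → [-23, -19]
-19 → already a tail → [-23, -19]
-12 → extends → [-23, -19, -12]
-22 → replaces -19 → [-23, -22, -12]
-13 → replaces -12 → [-23, -22, -13]
-19 → replaces -13 → [-23, -22, -19]
-14 → extends → [-23, -22, -19, -14]
-10 → extends → [-23, -22, -19, -14, -10]
Five tails, so the longest strictly decreasing subsequence of the original has length 5.

5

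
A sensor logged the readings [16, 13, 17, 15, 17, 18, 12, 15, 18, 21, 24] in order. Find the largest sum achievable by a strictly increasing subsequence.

Let S[i] be the best sum of a strictly increasing subsequence ending at i:
i:       1   2   3   4   5   6   7   8   9  10  11
a[i]:   16  13  17  15  17  18  12  15  18  21  24
S:      16  13  33  28  45  63  12  28  63  84 108
Maximum is 108 (e.g. 13 + 15 + 17 + 18 + 21 + 24).

108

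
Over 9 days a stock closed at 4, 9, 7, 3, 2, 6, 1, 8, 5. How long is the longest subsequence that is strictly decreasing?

5

Negate each value so 'decreasing' becomes 'increasing', then run patience tails on the negated sequence:
-4 → extends → [-4]
-9 → replaces -4 → [-9]
-7 → extends → [-9, -7]
-3 → extends → [-9, -7, -3]
-2 → extends → [-9, -7, -3, -2]
-6 → replaces -3 → [-9, -7, -6, -2]
-1 → extends → [-9, -7, -6, -2, -1]
-8 → replaces -7 → [-9, -8, -6, -2, -1]
-5 → replaces -2 → [-9, -8, -6, -5, -1]
Five tails, so the longest strictly decreasing subsequence of the original has length 5.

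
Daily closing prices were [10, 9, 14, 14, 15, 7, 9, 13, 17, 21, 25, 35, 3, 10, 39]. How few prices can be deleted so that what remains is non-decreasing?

Fewest deletions = n − (longest non-decreasing subsequence).
i:      1  2  3  4  5  6  7  8  9 10 11 12 13 14 15
a[i]:  10  9 14 14 15  7  9 13 17 21 25 35  3 10 39
dp:     1  1  2  3  4  1  2  3  5  6  7  8  1  3  9
max dp = 9, so deletions = 15 − 9 = 6.

6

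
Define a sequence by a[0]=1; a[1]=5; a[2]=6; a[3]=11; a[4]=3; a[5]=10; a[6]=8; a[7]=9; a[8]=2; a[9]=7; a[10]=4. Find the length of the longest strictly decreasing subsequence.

5

Negate each value so 'decreasing' becomes 'increasing', then run patience tails on the negated sequence:
-1 → extends → [-1]
-5 → replaces -1 → [-5]
-6 → replaces -5 → [-6]
-11 → replaces -6 → [-11]
-3 → extends → [-11, -3]
-10 → replaces -3 → [-11, -10]
-8 → extends → [-11, -10, -8]
-9 → replaces -8 → [-11, -10, -9]
-2 → extends → [-11, -10, -9, -2]
-7 → replaces -2 → [-11, -10, -9, -7]
-4 → extends → [-11, -10, -9, -7, -4]
Five tails, so the longest strictly decreasing subsequence of the original has length 5.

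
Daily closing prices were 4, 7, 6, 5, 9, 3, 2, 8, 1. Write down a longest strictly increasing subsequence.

Patience tails give the LIS length; then backtrack through the dp parents:
4 → extends → [4]
7 → extends → [4, 7]
6 → replaces 7 → [4, 6]
5 → replaces 6 → [4, 5]
9 → extends → [4, 5, 9]
3 → replaces 4 → [3, 5, 9]
2 → replaces 3 → [2, 5, 9]
8 → replaces 9 → [2, 5, 8]
1 → replaces 2 → [1, 5, 8]
Length 3; one witness is 4, 7, 9.

4, 7, 9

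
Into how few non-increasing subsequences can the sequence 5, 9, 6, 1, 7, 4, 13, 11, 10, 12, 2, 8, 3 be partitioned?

5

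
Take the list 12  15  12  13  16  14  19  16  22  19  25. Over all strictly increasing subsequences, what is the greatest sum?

Let S[i] be the best sum of a strictly increasing subsequence ending at i:
i:       1   2   3   4   5   6   7   8   9  10  11
a[i]:   12  15  12  13  16  14  19  16  22  19  25
S:      12  27  12  25  43  39  62  55  84  74 109
Maximum is 109 (e.g. 12 + 15 + 16 + 19 + 22 + 25).

109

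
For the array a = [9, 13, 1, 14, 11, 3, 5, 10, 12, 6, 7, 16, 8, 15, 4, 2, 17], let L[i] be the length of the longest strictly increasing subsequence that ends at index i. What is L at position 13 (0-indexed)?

dp[i] = 1 + max{dp[j] : j<i, a[j]<a[i]} (or 1 if no such j):
i:      0  1  2  3  4  5  6  7  8  9 10 11 12 13 14 15 16
a[i]:   9 13  1 14 11  3  5 10 12  6  7 16  8 15  4  2 17
dp:     1  2  1  3  2  2  3  4  5  4  5  6  6  7  3  2  8
At index 13 the value is 7.

7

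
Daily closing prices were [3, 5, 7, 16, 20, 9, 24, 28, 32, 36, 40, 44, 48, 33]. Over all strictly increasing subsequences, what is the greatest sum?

303

Let S[i] be the best sum of a strictly increasing subsequence ending at i:
i:       1   2   3   4   5   6   7   8   9  10  11  12  13  14
a[i]:    3   5   7  16  20   9  24  28  32  36  40  44  48  33
S:       3   8  15  31  51  24  75 103 135 171 211 255 303 168
Maximum is 303 (e.g. 3 + 5 + 7 + 16 + 20 + 24 + 28 + 32 + 36 + 40 + 44 + 48).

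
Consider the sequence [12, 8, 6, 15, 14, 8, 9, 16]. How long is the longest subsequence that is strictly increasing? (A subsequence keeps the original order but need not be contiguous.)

Let dp[i] be the length of the longest such subsequence ending at index i:
i:      1  2  3  4  5  6  7  8
a[i]:  12  8  6 15 14  8  9 16
dp:     1  1  1  2  2  2  3  4
Maximum dp value is 4.

4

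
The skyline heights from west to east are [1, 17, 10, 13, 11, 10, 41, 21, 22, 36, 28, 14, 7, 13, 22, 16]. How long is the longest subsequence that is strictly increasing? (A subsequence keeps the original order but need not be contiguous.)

Track the smallest tail for each achievable length (strict):
1 → extends → [1]
17 → extends → [1, 17]
10 → replaces 17 → [1, 10]
13 → extends → [1, 10, 13]
11 → replaces 13 → [1, 10, 11]
10 → already a tail → [1, 10, 11]
41 → extends → [1, 10, 11, 41]
21 → replaces 41 → [1, 10, 11, 21]
22 → extends → [1, 10, 11, 21, 22]
36 → extends → [1, 10, 11, 21, 22, 36]
28 → replaces 36 → [1, 10, 11, 21, 22, 28]
14 → replaces 21 → [1, 10, 11, 14, 22, 28]
7 → replaces 10 → [1, 7, 11, 14, 22, 28]
13 → replaces 14 → [1, 7, 11, 13, 22, 28]
22 → already a tail → [1, 7, 11, 13, 22, 28]
16 → replaces 22 → [1, 7, 11, 13, 16, 28]
Six tails, so the longest strictly increasing subsequence has length 6 (e.g. 1, 10, 13, 21, 22, 36).

6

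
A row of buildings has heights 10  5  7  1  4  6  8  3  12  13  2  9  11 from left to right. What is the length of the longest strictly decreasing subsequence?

5

Negate each value so 'decreasing' becomes 'increasing', then run patience tails on the negated sequence:
-10 → extends → [-10]
-5 → extends → [-10, -5]
-7 → replaces -5 → [-10, -7]
-1 → extends → [-10, -7, -1]
-4 → replaces -1 → [-10, -7, -4]
-6 → replaces -4 → [-10, -7, -6]
-8 → replaces -7 → [-10, -8, -6]
-3 → extends → [-10, -8, -6, -3]
-12 → replaces -10 → [-12, -8, -6, -3]
-13 → replaces -12 → [-13, -8, -6, -3]
-2 → extends → [-13, -8, -6, -3, -2]
-9 → replaces -8 → [-13, -9, -6, -3, -2]
-11 → replaces -9 → [-13, -11, -6, -3, -2]
Five tails, so the longest strictly decreasing subsequence of the original has length 5.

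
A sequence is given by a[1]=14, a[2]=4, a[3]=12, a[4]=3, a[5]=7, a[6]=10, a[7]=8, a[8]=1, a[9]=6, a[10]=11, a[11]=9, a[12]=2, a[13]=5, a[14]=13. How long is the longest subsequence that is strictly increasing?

5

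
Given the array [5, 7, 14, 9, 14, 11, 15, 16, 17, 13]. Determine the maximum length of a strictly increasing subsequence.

Track the smallest tail for each achievable length (strict):
5 → extends → [5]
7 → extends → [5, 7]
14 → extends → [5, 7, 14]
9 → replaces 14 → [5, 7, 9]
14 → extends → [5, 7, 9, 14]
11 → replaces 14 → [5, 7, 9, 11]
15 → extends → [5, 7, 9, 11, 15]
16 → extends → [5, 7, 9, 11, 15, 16]
17 → extends → [5, 7, 9, 11, 15, 16, 17]
13 → replaces 15 → [5, 7, 9, 11, 13, 16, 17]
Seven tails, so the longest strictly increasing subsequence has length 7 (e.g. 5, 7, 9, 14, 15, 16, 17).

7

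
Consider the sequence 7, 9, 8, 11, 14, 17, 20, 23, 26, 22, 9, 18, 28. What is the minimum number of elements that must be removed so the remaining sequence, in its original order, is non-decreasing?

4

Fewest deletions = n − (longest non-decreasing subsequence).
Patience tails:
7 → extends → [7]
9 → extends → [7, 9]
8 → replaces 9 → [7, 8]
11 → extends → [7, 8, 11]
14 → extends → [7, 8, 11, 14]
17 → extends → [7, 8, 11, 14, 17]
20 → extends → [7, 8, 11, 14, 17, 20]
23 → extends → [7, 8, 11, 14, 17, 20, 23]
26 → extends → [7, 8, 11, 14, 17, 20, 23, 26]
22 → replaces 23 → [7, 8, 11, 14, 17, 20, 22, 26]
9 → replaces 11 → [7, 8, 9, 14, 17, 20, 22, 26]
18 → replaces 20 → [7, 8, 9, 14, 17, 18, 22, 26]
28 → extends → [7, 8, 9, 14, 17, 18, 22, 26, 28]
Longest non-decreasing subsequence has length 9, so deletions = 13 − 9 = 4.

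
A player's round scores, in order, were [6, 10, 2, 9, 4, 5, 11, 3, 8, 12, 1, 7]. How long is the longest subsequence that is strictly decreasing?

5

Negate each value so 'decreasing' becomes 'increasing', then run patience tails on the negated sequence:
-6 → extends → [-6]
-10 → replaces -6 → [-10]
-2 → extends → [-10, -2]
-9 → replaces -2 → [-10, -9]
-4 → extends → [-10, -9, -4]
-5 → replaces -4 → [-10, -9, -5]
-11 → replaces -10 → [-11, -9, -5]
-3 → extends → [-11, -9, -5, -3]
-8 → replaces -5 → [-11, -9, -8, -3]
-12 → replaces -11 → [-12, -9, -8, -3]
-1 → extends → [-12, -9, -8, -3, -1]
-7 → replaces -3 → [-12, -9, -8, -7, -1]
Five tails, so the longest strictly decreasing subsequence of the original has length 5.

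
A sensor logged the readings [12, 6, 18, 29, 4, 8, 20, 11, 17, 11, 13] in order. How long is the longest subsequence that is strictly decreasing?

4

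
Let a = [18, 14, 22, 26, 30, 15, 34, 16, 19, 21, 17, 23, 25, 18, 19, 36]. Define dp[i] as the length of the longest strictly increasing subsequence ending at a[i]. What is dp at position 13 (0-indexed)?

5

dp[i] = 1 + max{dp[j] : j<i, a[j]<a[i]} (or 1 if no such j):
i:      0  1  2  3  4  5  6  7  8  9 10 11 12 13 14 15
a[i]:  18 14 22 26 30 15 34 16 19 21 17 23 25 18 19 36
dp:     1  1  2  3  4  2  5  3  4  5  4  6  7  5  6  8
At index 13 the value is 5.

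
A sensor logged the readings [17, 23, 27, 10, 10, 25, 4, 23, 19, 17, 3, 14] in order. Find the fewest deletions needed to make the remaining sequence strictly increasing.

9

Fewest deletions = n − (longest strictly increasing subsequence).
i:      1  2  3  4  5  6  7  8  9 10 11 12
a[i]:  17 23 27 10 10 25  4 23 19 17  3 14
dp:     1  2  3  1  1  3  1  2  2  2  1  2
max dp = 3, so deletions = 12 − 3 = 9.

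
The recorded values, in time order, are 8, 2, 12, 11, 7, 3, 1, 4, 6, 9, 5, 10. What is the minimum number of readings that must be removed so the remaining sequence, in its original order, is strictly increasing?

Fewest deletions = n − (longest strictly increasing subsequence).
Patience tails:
8 → extends → [8]
2 → replaces 8 → [2]
12 → extends → [2, 12]
11 → replaces 12 → [2, 11]
7 → replaces 11 → [2, 7]
3 → replaces 7 → [2, 3]
1 → replaces 2 → [1, 3]
4 → extends → [1, 3, 4]
6 → extends → [1, 3, 4, 6]
9 → extends → [1, 3, 4, 6, 9]
5 → replaces 6 → [1, 3, 4, 5, 9]
10 → extends → [1, 3, 4, 5, 9, 10]
Longest strictly increasing subsequence has length 6, so deletions = 12 − 6 = 6.

6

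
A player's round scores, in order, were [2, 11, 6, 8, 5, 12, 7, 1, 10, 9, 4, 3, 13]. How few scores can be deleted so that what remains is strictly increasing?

8

Fewest deletions = n − (longest strictly increasing subsequence).
Patience tails:
2 → extends → [2]
11 → extends → [2, 11]
6 → replaces 11 → [2, 6]
8 → extends → [2, 6, 8]
5 → replaces 6 → [2, 5, 8]
12 → extends → [2, 5, 8, 12]
7 → replaces 8 → [2, 5, 7, 12]
1 → replaces 2 → [1, 5, 7, 12]
10 → replaces 12 → [1, 5, 7, 10]
9 → replaces 10 → [1, 5, 7, 9]
4 → replaces 5 → [1, 4, 7, 9]
3 → replaces 4 → [1, 3, 7, 9]
13 → extends → [1, 3, 7, 9, 13]
Longest strictly increasing subsequence has length 5, so deletions = 13 − 5 = 8.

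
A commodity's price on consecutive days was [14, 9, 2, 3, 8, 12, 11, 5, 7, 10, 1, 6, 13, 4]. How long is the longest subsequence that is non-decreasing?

Let dp[i] be the length of the longest such subsequence ending at index i:
i:      1  2  3  4  5  6  7  8  9 10 11 12 13 14
a[i]:  14  9  2  3  8 12 11  5  7 10  1  6 13  4
dp:     1  1  1  2  3  4  4  3  4  5  1  4  6  3
Maximum dp value is 6.

6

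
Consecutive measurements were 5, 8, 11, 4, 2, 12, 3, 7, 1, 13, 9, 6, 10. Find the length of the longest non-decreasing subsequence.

5

Let dp[i] be the length of the longest such subsequence ending at index i:
i:      1  2  3  4  5  6  7  8  9 10 11 12 13
a[i]:   5  8 11  4  2 12  3  7  1 13  9  6 10
dp:     1  2  3  1  1  4  2  3  1  5  4  3  5
Maximum dp value is 5.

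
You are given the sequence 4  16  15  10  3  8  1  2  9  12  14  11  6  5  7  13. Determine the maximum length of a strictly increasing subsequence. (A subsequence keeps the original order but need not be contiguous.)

Track the smallest tail for each achievable length (strict):
4 → extends → [4]
16 → extends → [4, 16]
15 → replaces 16 → [4, 15]
10 → replaces 15 → [4, 10]
3 → replaces 4 → [3, 10]
8 → replaces 10 → [3, 8]
1 → replaces 3 → [1, 8]
2 → replaces 8 → [1, 2]
9 → extends → [1, 2, 9]
12 → extends → [1, 2, 9, 12]
14 → extends → [1, 2, 9, 12, 14]
11 → replaces 12 → [1, 2, 9, 11, 14]
6 → replaces 9 → [1, 2, 6, 11, 14]
5 → replaces 6 → [1, 2, 5, 11, 14]
7 → replaces 11 → [1, 2, 5, 7, 14]
13 → replaces 14 → [1, 2, 5, 7, 13]
Five tails, so the longest strictly increasing subsequence has length 5 (e.g. 4, 8, 9, 12, 14).

5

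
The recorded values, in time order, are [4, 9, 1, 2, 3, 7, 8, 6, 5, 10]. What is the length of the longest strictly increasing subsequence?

6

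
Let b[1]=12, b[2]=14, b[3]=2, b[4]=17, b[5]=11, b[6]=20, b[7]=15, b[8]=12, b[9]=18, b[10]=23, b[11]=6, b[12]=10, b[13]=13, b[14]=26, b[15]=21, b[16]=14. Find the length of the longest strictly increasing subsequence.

Track the smallest tail for each achievable length (strict):
12 → extends → [12]
14 → extends → [12, 14]
2 → replaces 12 → [2, 14]
17 → extends → [2, 14, 17]
11 → replaces 14 → [2, 11, 17]
20 → extends → [2, 11, 17, 20]
15 → replaces 17 → [2, 11, 15, 20]
12 → replaces 15 → [2, 11, 12, 20]
18 → replaces 20 → [2, 11, 12, 18]
23 → extends → [2, 11, 12, 18, 23]
6 → replaces 11 → [2, 6, 12, 18, 23]
10 → replaces 12 → [2, 6, 10, 18, 23]
13 → replaces 18 → [2, 6, 10, 13, 23]
26 → extends → [2, 6, 10, 13, 23, 26]
21 → replaces 23 → [2, 6, 10, 13, 21, 26]
14 → replaces 21 → [2, 6, 10, 13, 14, 26]
Six tails, so the longest strictly increasing subsequence has length 6 (e.g. 12, 14, 17, 20, 23, 26).

6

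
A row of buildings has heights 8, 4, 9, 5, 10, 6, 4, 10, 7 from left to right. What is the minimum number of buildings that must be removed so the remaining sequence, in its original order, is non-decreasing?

5

Fewest deletions = n − (longest non-decreasing subsequence).
Patience tails:
8 → extends → [8]
4 → replaces 8 → [4]
9 → extends → [4, 9]
5 → replaces 9 → [4, 5]
10 → extends → [4, 5, 10]
6 → replaces 10 → [4, 5, 6]
4 → replaces 5 → [4, 4, 6]
10 → extends → [4, 4, 6, 10]
7 → replaces 10 → [4, 4, 6, 7]
Longest non-decreasing subsequence has length 4, so deletions = 9 − 4 = 5.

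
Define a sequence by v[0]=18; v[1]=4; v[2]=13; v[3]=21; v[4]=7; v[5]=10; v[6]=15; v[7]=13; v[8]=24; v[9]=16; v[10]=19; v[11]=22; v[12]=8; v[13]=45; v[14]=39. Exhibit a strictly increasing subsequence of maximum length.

Patience tails give the LIS length; then backtrack through the dp parents:
18 → extends → [18]
4 → replaces 18 → [4]
13 → extends → [4, 13]
21 → extends → [4, 13, 21]
7 → replaces 13 → [4, 7, 21]
10 → replaces 21 → [4, 7, 10]
15 → extends → [4, 7, 10, 15]
13 → replaces 15 → [4, 7, 10, 13]
24 → extends → [4, 7, 10, 13, 24]
16 → replaces 24 → [4, 7, 10, 13, 16]
19 → extends → [4, 7, 10, 13, 16, 19]
22 → extends → [4, 7, 10, 13, 16, 19, 22]
8 → replaces 10 → [4, 7, 8, 13, 16, 19, 22]
45 → extends → [4, 7, 8, 13, 16, 19, 22, 45]
39 → replaces 45 → [4, 7, 8, 13, 16, 19, 22, 39]
Length 8; one witness is 4, 7, 10, 15, 16, 19, 22, 45.

4, 7, 10, 15, 16, 19, 22, 45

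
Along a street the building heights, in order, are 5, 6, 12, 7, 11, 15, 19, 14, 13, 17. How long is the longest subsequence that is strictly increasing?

Track the smallest tail for each achievable length (strict):
5 → extends → [5]
6 → extends → [5, 6]
12 → extends → [5, 6, 12]
7 → replaces 12 → [5, 6, 7]
11 → extends → [5, 6, 7, 11]
15 → extends → [5, 6, 7, 11, 15]
19 → extends → [5, 6, 7, 11, 15, 19]
14 → replaces 15 → [5, 6, 7, 11, 14, 19]
13 → replaces 14 → [5, 6, 7, 11, 13, 19]
17 → replaces 19 → [5, 6, 7, 11, 13, 17]
Six tails, so the longest strictly increasing subsequence has length 6 (e.g. 5, 6, 7, 11, 15, 19).

6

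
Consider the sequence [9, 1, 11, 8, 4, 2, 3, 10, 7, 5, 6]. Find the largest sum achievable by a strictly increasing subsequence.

20

Let S[i] be the best sum of a strictly increasing subsequence ending at i:
i:      1  2  3  4  5  6  7  8  9 10 11
a[i]:   9  1 11  8  4  2  3 10  7  5  6
S:      9  1 20  9  5  3  6 19 13 11 17
Maximum is 20 (e.g. 9 + 11).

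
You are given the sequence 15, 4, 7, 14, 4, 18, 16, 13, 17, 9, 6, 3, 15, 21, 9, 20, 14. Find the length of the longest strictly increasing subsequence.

6

Track the smallest tail for each achievable length (strict):
15 → extends → [15]
4 → replaces 15 → [4]
7 → extends → [4, 7]
14 → extends → [4, 7, 14]
4 → already a tail → [4, 7, 14]
18 → extends → [4, 7, 14, 18]
16 → replaces 18 → [4, 7, 14, 16]
13 → replaces 14 → [4, 7, 13, 16]
17 → extends → [4, 7, 13, 16, 17]
9 → replaces 13 → [4, 7, 9, 16, 17]
6 → replaces 7 → [4, 6, 9, 16, 17]
3 → replaces 4 → [3, 6, 9, 16, 17]
15 → replaces 16 → [3, 6, 9, 15, 17]
21 → extends → [3, 6, 9, 15, 17, 21]
9 → already a tail → [3, 6, 9, 15, 17, 21]
20 → replaces 21 → [3, 6, 9, 15, 17, 20]
14 → replaces 15 → [3, 6, 9, 14, 17, 20]
Six tails, so the longest strictly increasing subsequence has length 6 (e.g. 4, 7, 14, 16, 17, 21).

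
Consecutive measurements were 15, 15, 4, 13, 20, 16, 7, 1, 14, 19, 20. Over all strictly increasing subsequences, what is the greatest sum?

Let S[i] be the best sum of a strictly increasing subsequence ending at i:
i:      1  2  3  4  5  6  7  8  9 10 11
a[i]:  15 15  4 13 20 16  7  1 14 19 20
S:     15 15  4 17 37 33 11  1 31 52 72
Maximum is 72 (e.g. 4 + 13 + 16 + 19 + 20).

72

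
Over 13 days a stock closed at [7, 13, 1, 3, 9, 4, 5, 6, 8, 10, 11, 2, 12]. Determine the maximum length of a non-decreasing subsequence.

9

Track the smallest tail for each achievable length (allowing ties):
7 → extends → [7]
13 → extends → [7, 13]
1 → replaces 7 → [1, 13]
3 → replaces 13 → [1, 3]
9 → extends → [1, 3, 9]
4 → replaces 9 → [1, 3, 4]
5 → extends → [1, 3, 4, 5]
6 → extends → [1, 3, 4, 5, 6]
8 → extends → [1, 3, 4, 5, 6, 8]
10 → extends → [1, 3, 4, 5, 6, 8, 10]
11 → extends → [1, 3, 4, 5, 6, 8, 10, 11]
2 → replaces 3 → [1, 2, 4, 5, 6, 8, 10, 11]
12 → extends → [1, 2, 4, 5, 6, 8, 10, 11, 12]
Nine tails, so the longest non-decreasing subsequence has length 9 (e.g. 1, 3, 4, 5, 6, 8, 10, 11, 12).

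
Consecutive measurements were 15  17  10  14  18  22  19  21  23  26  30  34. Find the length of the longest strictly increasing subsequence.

Track the smallest tail for each achievable length (strict):
15 → extends → [15]
17 → extends → [15, 17]
10 → replaces 15 → [10, 17]
14 → replaces 17 → [10, 14]
18 → extends → [10, 14, 18]
22 → extends → [10, 14, 18, 22]
19 → replaces 22 → [10, 14, 18, 19]
21 → extends → [10, 14, 18, 19, 21]
23 → extends → [10, 14, 18, 19, 21, 23]
26 → extends → [10, 14, 18, 19, 21, 23, 26]
30 → extends → [10, 14, 18, 19, 21, 23, 26, 30]
34 → extends → [10, 14, 18, 19, 21, 23, 26, 30, 34]
Nine tails, so the longest strictly increasing subsequence has length 9 (e.g. 15, 17, 18, 19, 21, 23, 26, 30, 34).

9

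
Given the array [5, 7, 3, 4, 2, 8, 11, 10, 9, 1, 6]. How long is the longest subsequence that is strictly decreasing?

Negate each value so 'decreasing' becomes 'increasing', then run patience tails on the negated sequence:
-5 → extends → [-5]
-7 → replaces -5 → [-7]
-3 → extends → [-7, -3]
-4 → replaces -3 → [-7, -4]
-2 → extends → [-7, -4, -2]
-8 → replaces -7 → [-8, -4, -2]
-11 → replaces -8 → [-11, -4, -2]
-10 → replaces -4 → [-11, -10, -2]
-9 → replaces -2 → [-11, -10, -9]
-1 → extends → [-11, -10, -9, -1]
-6 → replaces -1 → [-11, -10, -9, -6]
Four tails, so the longest strictly decreasing subsequence of the original has length 4.

4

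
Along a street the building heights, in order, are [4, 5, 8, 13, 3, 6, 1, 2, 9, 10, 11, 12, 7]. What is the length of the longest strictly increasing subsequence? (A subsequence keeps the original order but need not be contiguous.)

7

Let dp[i] be the length of the longest such subsequence ending at index i:
i:      1  2  3  4  5  6  7  8  9 10 11 12 13
a[i]:   4  5  8 13  3  6  1  2  9 10 11 12  7
dp:     1  2  3  4  1  3  1  2  4  5  6  7  4
Maximum dp value is 7.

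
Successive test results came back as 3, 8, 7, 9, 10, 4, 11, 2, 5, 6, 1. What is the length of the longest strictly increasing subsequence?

Let dp[i] be the length of the longest such subsequence ending at index i:
i:      1  2  3  4  5  6  7  8  9 10 11
a[i]:   3  8  7  9 10  4 11  2  5  6  1
dp:     1  2  2  3  4  2  5  1  3  4  1
Maximum dp value is 5.

5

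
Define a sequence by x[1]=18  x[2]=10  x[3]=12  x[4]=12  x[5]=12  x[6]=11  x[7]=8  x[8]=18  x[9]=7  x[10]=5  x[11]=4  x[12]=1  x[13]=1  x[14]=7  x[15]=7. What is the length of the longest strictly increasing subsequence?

Track the smallest tail for each achievable length (strict):
18 → extends → [18]
10 → replaces 18 → [10]
12 → extends → [10, 12]
12 → already a tail → [10, 12]
12 → already a tail → [10, 12]
11 → replaces 12 → [10, 11]
8 → replaces 10 → [8, 11]
18 → extends → [8, 11, 18]
7 → replaces 8 → [7, 11, 18]
5 → replaces 7 → [5, 11, 18]
4 → replaces 5 → [4, 11, 18]
1 → replaces 4 → [1, 11, 18]
1 → already a tail → [1, 11, 18]
7 → replaces 11 → [1, 7, 18]
7 → already a tail → [1, 7, 18]
Three tails, so the longest strictly increasing subsequence has length 3 (e.g. 10, 12, 18).

3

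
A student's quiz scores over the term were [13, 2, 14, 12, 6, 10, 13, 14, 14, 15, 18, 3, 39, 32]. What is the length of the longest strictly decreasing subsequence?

4

Negate each value so 'decreasing' becomes 'increasing', then run patience tails on the negated sequence:
-13 → extends → [-13]
-2 → extends → [-13, -2]
-14 → replaces -13 → [-14, -2]
-12 → replaces -2 → [-14, -12]
-6 → extends → [-14, -12, -6]
-10 → replaces -6 → [-14, -12, -10]
-13 → replaces -12 → [-14, -13, -10]
-14 → already a tail → [-14, -13, -10]
-14 → already a tail → [-14, -13, -10]
-15 → replaces -14 → [-15, -13, -10]
-18 → replaces -15 → [-18, -13, -10]
-3 → extends → [-18, -13, -10, -3]
-39 → replaces -18 → [-39, -13, -10, -3]
-32 → replaces -13 → [-39, -32, -10, -3]
Four tails, so the longest strictly decreasing subsequence of the original has length 4.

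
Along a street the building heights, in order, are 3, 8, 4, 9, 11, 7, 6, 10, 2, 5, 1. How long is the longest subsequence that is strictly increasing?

4

Track the smallest tail for each achievable length (strict):
3 → extends → [3]
8 → extends → [3, 8]
4 → replaces 8 → [3, 4]
9 → extends → [3, 4, 9]
11 → extends → [3, 4, 9, 11]
7 → replaces 9 → [3, 4, 7, 11]
6 → replaces 7 → [3, 4, 6, 11]
10 → replaces 11 → [3, 4, 6, 10]
2 → replaces 3 → [2, 4, 6, 10]
5 → replaces 6 → [2, 4, 5, 10]
1 → replaces 2 → [1, 4, 5, 10]
Four tails, so the longest strictly increasing subsequence has length 4 (e.g. 3, 8, 9, 11).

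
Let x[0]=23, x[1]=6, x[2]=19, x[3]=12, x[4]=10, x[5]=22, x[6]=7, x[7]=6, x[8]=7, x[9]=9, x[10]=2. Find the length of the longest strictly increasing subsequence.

3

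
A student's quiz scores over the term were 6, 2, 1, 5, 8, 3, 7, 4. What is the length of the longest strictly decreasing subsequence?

3

Negate each value so 'decreasing' becomes 'increasing', then run patience tails on the negated sequence:
-6 → extends → [-6]
-2 → extends → [-6, -2]
-1 → extends → [-6, -2, -1]
-5 → replaces -2 → [-6, -5, -1]
-8 → replaces -6 → [-8, -5, -1]
-3 → replaces -1 → [-8, -5, -3]
-7 → replaces -5 → [-8, -7, -3]
-4 → replaces -3 → [-8, -7, -4]
Three tails, so the longest strictly decreasing subsequence of the original has length 3.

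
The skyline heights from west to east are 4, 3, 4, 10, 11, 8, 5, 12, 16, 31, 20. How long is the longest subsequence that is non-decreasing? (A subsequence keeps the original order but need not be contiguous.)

7

Track the smallest tail for each achievable length (allowing ties):
4 → extends → [4]
3 → replaces 4 → [3]
4 → extends → [3, 4]
10 → extends → [3, 4, 10]
11 → extends → [3, 4, 10, 11]
8 → replaces 10 → [3, 4, 8, 11]
5 → replaces 8 → [3, 4, 5, 11]
12 → extends → [3, 4, 5, 11, 12]
16 → extends → [3, 4, 5, 11, 12, 16]
31 → extends → [3, 4, 5, 11, 12, 16, 31]
20 → replaces 31 → [3, 4, 5, 11, 12, 16, 20]
Seven tails, so the longest non-decreasing subsequence has length 7 (e.g. 4, 4, 10, 11, 12, 16, 31).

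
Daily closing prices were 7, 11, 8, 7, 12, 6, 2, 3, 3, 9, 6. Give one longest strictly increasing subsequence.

Patience tails give the LIS length; then backtrack through the dp parents:
7 → extends → [7]
11 → extends → [7, 11]
8 → replaces 11 → [7, 8]
7 → already a tail → [7, 8]
12 → extends → [7, 8, 12]
6 → replaces 7 → [6, 8, 12]
2 → replaces 6 → [2, 8, 12]
3 → replaces 8 → [2, 3, 12]
3 → already a tail → [2, 3, 12]
9 → replaces 12 → [2, 3, 9]
6 → replaces 9 → [2, 3, 6]
Length 3; one witness is 7, 11, 12.

7, 11, 12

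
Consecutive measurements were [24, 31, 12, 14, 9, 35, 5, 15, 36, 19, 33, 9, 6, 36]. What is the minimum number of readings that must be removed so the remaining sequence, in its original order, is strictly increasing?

8

Fewest deletions = n − (longest strictly increasing subsequence).
i:      1  2  3  4  5  6  7  8  9 10 11 12 13 14
a[i]:  24 31 12 14  9 35  5 15 36 19 33  9  6 36
dp:     1  2  1  2  1  3  1  3  4  4  5  2  2  6
max dp = 6, so deletions = 14 − 6 = 8.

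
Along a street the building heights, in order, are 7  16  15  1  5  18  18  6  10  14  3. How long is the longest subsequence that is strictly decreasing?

4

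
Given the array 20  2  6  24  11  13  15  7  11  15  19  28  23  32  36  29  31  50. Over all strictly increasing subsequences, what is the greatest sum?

212

Let S[i] be the best sum of a strictly increasing subsequence ending at i:
i:       1   2   3   4   5   6   7   8   9  10  11  12  13  14  15  16  17  18
a[i]:   20   2   6  24  11  13  15   7  11  15  19  28  23  32  36  29  31  50
S:      20   2   8  44  19  32  47  15  26  47  66  94  89 126 162 123 154 212
Maximum is 212 (e.g. 2 + 6 + 11 + 13 + 15 + 19 + 28 + 32 + 36 + 50).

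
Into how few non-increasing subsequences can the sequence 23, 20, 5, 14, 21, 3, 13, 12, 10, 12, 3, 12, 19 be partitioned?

4

The minimum number of non-increasing subsequences covering a sequence equals the length of its longest strictly increasing subsequence.
LIS length is 4 (e.g. 5, 10, 12, 19), so 4 piles are needed.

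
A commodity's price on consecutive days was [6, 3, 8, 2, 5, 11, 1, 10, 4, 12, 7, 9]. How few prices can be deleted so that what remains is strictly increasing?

8

Fewest deletions = n − (longest strictly increasing subsequence).
i:      1  2  3  4  5  6  7  8  9 10 11 12
a[i]:   6  3  8  2  5 11  1 10  4 12  7  9
dp:     1  1  2  1  2  3  1  3  2  4  3  4
max dp = 4, so deletions = 12 − 4 = 8.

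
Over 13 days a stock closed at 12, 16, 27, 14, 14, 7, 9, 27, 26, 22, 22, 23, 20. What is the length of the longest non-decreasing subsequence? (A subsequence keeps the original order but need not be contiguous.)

Track the smallest tail for each achievable length (allowing ties):
12 → extends → [12]
16 → extends → [12, 16]
27 → extends → [12, 16, 27]
14 → replaces 16 → [12, 14, 27]
14 → replaces 27 → [12, 14, 14]
7 → replaces 12 → [7, 14, 14]
9 → replaces 14 → [7, 9, 14]
27 → extends → [7, 9, 14, 27]
26 → replaces 27 → [7, 9, 14, 26]
22 → replaces 26 → [7, 9, 14, 22]
22 → extends → [7, 9, 14, 22, 22]
23 → extends → [7, 9, 14, 22, 22, 23]
20 → replaces 22 → [7, 9, 14, 20, 22, 23]
Six tails, so the longest non-decreasing subsequence has length 6 (e.g. 12, 14, 14, 22, 22, 23).

6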